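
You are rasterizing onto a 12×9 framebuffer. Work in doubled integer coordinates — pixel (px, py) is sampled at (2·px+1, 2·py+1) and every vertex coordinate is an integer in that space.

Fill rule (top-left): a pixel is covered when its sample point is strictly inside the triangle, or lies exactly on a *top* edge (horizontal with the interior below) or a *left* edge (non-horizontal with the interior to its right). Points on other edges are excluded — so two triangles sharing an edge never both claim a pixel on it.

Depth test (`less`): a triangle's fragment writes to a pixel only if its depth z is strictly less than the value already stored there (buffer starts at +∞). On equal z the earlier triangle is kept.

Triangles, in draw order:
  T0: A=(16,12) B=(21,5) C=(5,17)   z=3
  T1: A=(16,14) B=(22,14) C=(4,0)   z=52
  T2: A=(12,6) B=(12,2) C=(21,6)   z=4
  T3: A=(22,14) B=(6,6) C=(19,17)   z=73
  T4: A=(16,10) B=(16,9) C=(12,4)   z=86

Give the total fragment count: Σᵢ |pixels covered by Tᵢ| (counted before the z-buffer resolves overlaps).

T0:
  2·area = 52  (B↔C swapped to make it positive)
  edge (16, 12)→(5, 17): d=(-11,5) right/bottom  bias=-1
  edge (5, 17)→(21, 5): d=(16,-12) top-left  bias=+0
  edge (21, 5)→(16, 12): d=(-5,7) right/bottom  bias=-1
    (10,2)@(21, 5): e=[52,0,0] → ·  [on edge]
    (9,3)@(19, 7): e=[40,8,4] → █
    (10,3)@(21, 7): e=[30,32,-10] → ·
    (8,4)@(17, 9): e=[28,16,8] → █
    (9,4)@(19, 9): e=[18,40,-6] → ·
    (6,5)@(13, 11): e=[26,0,26] → █  [on edge]
    (7,5)@(15, 11): e=[16,24,12] → █
    (8,5)@(17, 11): e=[6,48,-2] → ·
    (5,6)@(11, 13): e=[14,8,30] → █
    (7,6)@(15, 13): e=[-6,56,2] → ·
    (4,7)@(9, 15): e=[2,16,34] → █
    (5,7)@(11, 15): e=[-8,40,20] → ·
    (2,8)@(5, 17): e=[0,0,52] → ·  [on edge]
  covered (7 px):
    · · · · · · · · · · · ·
    · · · · · · · · · · · ·
    · · · · · · · · · · · ·
    · · · · · · · · · █ · ·
    · · · · · · · · █ · · ·
    · · · · · · █ █ · · · ·
    · · · · · █ █ · · · · ·
    · · · · █ · · · · · · ·
    · · · · · · · · · · · ·
T1:
  2·area = 84  (B↔C swapped to make it positive)
  edge (16, 14)→(4, 0): d=(-12,-14) top-left  bias=+0
  edge (4, 0)→(22, 14): d=(18,14) right/bottom  bias=-1
  edge (22, 14)→(16, 14): d=(-6,0) right/bottom  bias=-1
    (2,0)@(5, 1): e=[2,4,78] → █
    (3,0)@(7, 1): e=[30,-24,78] → ·
    (2,1)@(5, 3): e=[-22,40,66] → ·
    (3,1)@(7, 3): e=[6,12,66] → █
    (4,1)@(9, 3): e=[34,-16,66] → ·
    (3,2)@(7, 5): e=[-18,48,54] → ·
    (4,2)@(9, 5): e=[10,20,54] → █
    (5,2)@(11, 5): e=[38,-8,54] → ·
    (4,3)@(9, 7): e=[-14,56,42] → ·
    (5,3)@(11, 7): e=[14,28,42] → █
    (6,3)@(13, 7): e=[42,0,42] → ·  [on edge]
    (5,4)@(11, 9): e=[-10,64,30] → ·
  covered (10 px):
    · · █ · · · · · · · · ·
    · · · █ · · · · · · · ·
    · · · · █ · · · · · · ·
    · · · · · █ · · · · · ·
    · · · · · · █ █ · · · ·
    · · · · · · · █ █ · · ·
    · · · · · · · · █ █ · ·
    · · · · · · · · · · · ·
    · · · · · · · · · · · ·
T2:
  2·area = 36
  edge (12, 6)→(12, 2): d=(0,-4) top-left  bias=+0
  edge (12, 2)→(21, 6): d=(9,4) right/bottom  bias=-1
  edge (21, 6)→(12, 6): d=(-9,0) right/bottom  bias=-1
    (6,1)@(13, 3): e=[4,5,27] → █
    (7,1)@(15, 3): e=[12,-3,27] → ·
    (6,2)@(13, 5): e=[4,23,9] → █
    (7,2)@(15, 5): e=[12,15,9] → █
    (8,2)@(17, 5): e=[20,7,9] → █
    (9,2)@(19, 5): e=[28,-1,9] → ·
    (6,3)@(13, 7): e=[4,41,-9] → ·
    (7,3)@(15, 7): e=[12,33,-9] → ·
    (8,3)@(17, 7): e=[20,25,-9] → ·
  covered (4 px):
    · · · · · · · · · · · ·
    · · · · · · █ · · · · ·
    · · · · · · █ █ █ · · ·
    · · · · · · · · · · · ·
    · · · · · · · · · · · ·
    · · · · · · · · · · · ·
    · · · · · · · · · · · ·
    · · · · · · · · · · · ·
    · · · · · · · · · · · ·
T3:
  2·area = 72  (B↔C swapped to make it positive)
  edge (22, 14)→(19, 17): d=(-3,3) right/bottom  bias=-1
  edge (19, 17)→(6, 6): d=(-13,-11) top-left  bias=+0
  edge (6, 6)→(22, 14): d=(16,8) right/bottom  bias=-1
    (5,4)@(11, 9): e=[48,16,8] → █
    (6,4)@(13, 9): e=[42,38,-8] → ·
    (5,5)@(11, 11): e=[42,-10,40] → ·
    (6,5)@(13, 11): e=[36,12,24] → █
    (7,5)@(15, 11): e=[30,34,8] → █
    (8,5)@(17, 11): e=[24,56,-8] → ·
    (6,6)@(13, 13): e=[30,-14,56] → ·
    (7,6)@(15, 13): e=[24,8,40] → █
    (8,6)@(17, 13): e=[18,30,24] → █
    (9,6)@(19, 13): e=[12,52,8] → █
    (10,6)@(21, 13): e=[6,74,-8] → ·
    (11,6)@(23, 13): e=[0,96,-24] → ·  [on edge]
    (10,7)@(21, 15): e=[0,48,24] → ·  [on edge]
    (9,8)@(19, 17): e=[0,0,72] → ·  [on edge]
  covered (8 px):
    · · · · · · · · · · · ·
    · · · · · · · · · · · ·
    · · · · · · · · · · · ·
    · · · · · · · · · · · ·
    · · · · · █ · · · · · ·
    · · · · · · █ █ · · · ·
    · · · · · · · █ █ █ · ·
    · · · · · · · · █ █ · ·
    · · · · · · · · · · · ·
T4:
  2·area = 4  (B↔C swapped to make it positive)
  edge (16, 10)→(12, 4): d=(-4,-6) top-left  bias=+0
  edge (12, 4)→(16, 9): d=(4,5) right/bottom  bias=-1
  edge (16, 9)→(16, 10): d=(0,1) right/bottom  bias=-1
  covered (0 px):
    · · · · · · · · · · · ·
    · · · · · · · · · · · ·
    · · · · · · · · · · · ·
    · · · · · · · · · · · ·
    · · · · · · · · · · · ·
    · · · · · · · · · · · ·
    · · · · · · · · · · · ·
    · · · · · · · · · · · ·
    · · · · · · · · · · · ·

Answer: 29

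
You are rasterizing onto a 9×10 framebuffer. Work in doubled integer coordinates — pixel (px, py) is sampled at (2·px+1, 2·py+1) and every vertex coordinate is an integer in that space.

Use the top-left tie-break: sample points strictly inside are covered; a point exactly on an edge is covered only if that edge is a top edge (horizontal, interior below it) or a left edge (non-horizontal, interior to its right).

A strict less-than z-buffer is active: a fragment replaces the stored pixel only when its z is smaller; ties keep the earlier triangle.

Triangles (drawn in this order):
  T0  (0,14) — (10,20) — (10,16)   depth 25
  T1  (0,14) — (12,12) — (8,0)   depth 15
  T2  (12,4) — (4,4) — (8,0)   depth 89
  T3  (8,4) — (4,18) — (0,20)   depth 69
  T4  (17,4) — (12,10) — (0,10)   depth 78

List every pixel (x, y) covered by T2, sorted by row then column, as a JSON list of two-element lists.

T0:
  2·area = 40  (B↔C swapped to make it positive)
  edge (0, 14)→(10, 16): d=(10,2) right/bottom  bias=-1
  edge (10, 16)→(10, 20): d=(0,4) right/bottom  bias=-1
  edge (10, 20)→(0, 14): d=(-10,-6) top-left  bias=+0
    (1,7)@(3, 15): e=[4,28,8] → █
    (2,7)@(5, 15): e=[0,20,20] → ·  [on edge]
    (1,8)@(3, 17): e=[24,28,-12] → ·
    (2,8)@(5, 17): e=[20,20,0] → █  [on edge]
    (3,8)@(7, 17): e=[16,12,12] → █
    (4,8)@(9, 17): e=[12,4,24] → █
    (5,8)@(11, 17): e=[8,-4,36] → ·
    (7,8)@(15, 17): e=[0,-20,60] → ·  [on edge]
    (2,9)@(5, 19): e=[40,20,-20] → ·
    (3,9)@(7, 19): e=[36,12,-8] → ·
    (4,9)@(9, 19): e=[32,4,4] → █
    (5,9)@(11, 19): e=[28,-4,16] → ·
  covered (5 px):
    · · · · · · · · ·
    · · · · · · · · ·
    · · · · · · · · ·
    · · · · · · · · ·
    · · · · · · · · ·
    · · · · · · · · ·
    · · · · · · · · ·
    · █ · · · · · · ·
    · · █ █ █ · · · ·
    · · · · █ · · · ·
T1:
  2·area = 152  (B↔C swapped to make it positive)
  edge (0, 14)→(8, 0): d=(8,-14) top-left  bias=+0
  edge (8, 0)→(12, 12): d=(4,12) right/bottom  bias=-1
  edge (12, 12)→(0, 14): d=(-12,2) right/bottom  bias=-1
    (3,1)@(7, 3): e=[10,24,118] → █
    (4,1)@(9, 3): e=[38,0,114] → ·  [on edge]
    (3,2)@(7, 5): e=[26,32,94] → █
    (4,2)@(9, 5): e=[54,8,90] → █
    (5,2)@(11, 5): e=[82,-16,86] → ·
    (2,3)@(5, 7): e=[14,64,74] → █
    (5,3)@(11, 7): e=[98,-8,62] → ·
    (1,4)@(3, 9): e=[2,96,54] → █
    (5,4)@(11, 9): e=[114,0,38] → ·  [on edge]
    (1,5)@(3, 11): e=[18,104,30] → █
    (5,5)@(11, 11): e=[130,8,14] → █
    (6,5)@(13, 11): e=[158,-16,10] → ·
    (6,7)@(13, 15): e=[190,0,-38] → ·  [on edge]
  covered (18 px):
    · · · · · · · · ·
    · · · █ · · · · ·
    · · · █ █ · · · ·
    · · █ █ █ · · · ·
    · █ █ █ █ · · · ·
    · █ █ █ █ █ · · ·
    █ █ █ · · · · · ·
    · · · · · · · · ·
    · · · · · · · · ·
    · · · · · · · · ·
T2:
  2·area = 32
  edge (12, 4)→(4, 4): d=(-8,0) right/bottom  bias=-1
  edge (4, 4)→(8, 0): d=(4,-4) top-left  bias=+0
  edge (8, 0)→(12, 4): d=(4,4) right/bottom  bias=-1
    (3,0)@(7, 1): e=[24,0,8] → █  [on edge]
    (4,0)@(9, 1): e=[24,8,0] → ·  [on edge]
    (2,1)@(5, 3): e=[8,0,24] → █  [on edge]
    (4,1)@(9, 3): e=[8,16,8] → █
    (5,1)@(11, 3): e=[8,24,0] → ·  [on edge]
    (1,2)@(3, 5): e=[-8,0,40] → ·  [on edge]
    (2,2)@(5, 5): e=[-8,8,32] → ·
    (3,2)@(7, 5): e=[-8,16,24] → ·
    (4,2)@(9, 5): e=[-8,24,16] → ·
    (6,2)@(13, 5): e=[-8,40,0] → ·  [on edge]
    (0,3)@(1, 7): e=[-24,0,56] → ·  [on edge]
    (7,3)@(15, 7): e=[-24,56,0] → ·  [on edge]
    (8,4)@(17, 9): e=[-40,72,0] → ·  [on edge]
  covered (4 px):
    · · · █ · · · · ·
    · · █ █ █ · · · ·
    · · · · · · · · ·
    · · · · · · · · ·
    · · · · · · · · ·
    · · · · · · · · ·
    · · · · · · · · ·
    · · · · · · · · ·
    · · · · · · · · ·
    · · · · · · · · ·
T3:
  2·area = 48
  edge (8, 4)→(4, 18): d=(-4,14) right/bottom  bias=-1
  edge (4, 18)→(0, 20): d=(-4,2) right/bottom  bias=-1
  edge (0, 20)→(8, 4): d=(8,-16) top-left  bias=+0
    (3,3)@(7, 7): e=[2,38,8] → █
    (4,3)@(9, 7): e=[-26,34,40] → ·
    (3,4)@(7, 9): e=[-6,30,24] → ·
    (2,5)@(5, 11): e=[14,26,8] → █
    (3,5)@(7, 11): e=[-14,22,40] → ·
    (2,6)@(5, 13): e=[6,18,24] → █
    (3,6)@(7, 13): e=[-22,14,56] → ·
    (1,7)@(3, 15): e=[26,14,8] → █
    (2,7)@(5, 15): e=[-2,10,40] → ·
    (1,8)@(3, 17): e=[18,6,24] → █
    (2,8)@(5, 17): e=[-10,2,56] → ·
    (0,9)@(1, 19): e=[38,2,8] → █
  covered (6 px):
    · · · · · · · · ·
    · · · · · · · · ·
    · · · · · · · · ·
    · · · █ · · · · ·
    · · · · · · · · ·
    · · █ · · · · · ·
    · · █ · · · · · ·
    · █ · · · · · · ·
    · █ · · · · · · ·
    █ · · · · · · · ·
T4:
  2·area = 72
  edge (17, 4)→(12, 10): d=(-5,6) right/bottom  bias=-1
  edge (12, 10)→(0, 10): d=(-12,0) right/bottom  bias=-1
  edge (0, 10)→(17, 4): d=(17,-6) top-left  bias=+0
    (7,2)@(15, 5): e=[7,60,5] → █
    (8,2)@(17, 5): e=[-5,60,17] → ·
    (4,3)@(9, 7): e=[33,36,3] → █
    (5,3)@(11, 7): e=[21,36,15] → █
    (6,3)@(13, 7): e=[9,36,27] → █
    (7,3)@(15, 7): e=[-3,36,39] → ·
    (1,4)@(3, 9): e=[59,12,1] → █
    (2,4)@(5, 9): e=[47,12,13] → █
    (3,4)@(7, 9): e=[35,12,25] → █
    (6,4)@(13, 9): e=[-1,12,61] → ·
    (1,5)@(3, 11): e=[49,-12,35] → ·
    (2,5)@(5, 11): e=[37,-12,47] → ·
  covered (9 px):
    · · · · · · · · ·
    · · · · · · · · ·
    · · · · · · · █ ·
    · · · · █ █ █ · ·
    · █ █ █ █ █ · · ·
    · · · · · · · · ·
    · · · · · · · · ·
    · · · · · · · · ·
    · · · · · · · · ·
    · · · · · · · · ·

Result: [[3,0],[2,1],[3,1],[4,1]]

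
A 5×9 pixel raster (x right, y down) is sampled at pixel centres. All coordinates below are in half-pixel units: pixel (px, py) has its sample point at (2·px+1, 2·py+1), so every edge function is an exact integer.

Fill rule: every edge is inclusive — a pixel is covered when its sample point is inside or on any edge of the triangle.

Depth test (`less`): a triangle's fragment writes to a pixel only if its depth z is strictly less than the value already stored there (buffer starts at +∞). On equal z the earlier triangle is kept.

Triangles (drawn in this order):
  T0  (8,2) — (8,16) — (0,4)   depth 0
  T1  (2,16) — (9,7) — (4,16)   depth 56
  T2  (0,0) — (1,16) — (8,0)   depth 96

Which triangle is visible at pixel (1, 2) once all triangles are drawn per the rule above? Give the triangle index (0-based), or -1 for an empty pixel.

T0:
  2·area = 112
  edge (8, 2)→(8, 16): d=(0,14) inclusive
  edge (8, 16)→(0, 4): d=(-8,-12) inclusive
  edge (0, 4)→(8, 2): d=(8,-2) inclusive
    (2,1)@(5, 3): e=[42,68,2] → X
    (3,1)@(7, 3): e=[14,92,6] → X
    (4,1)@(9, 3): e=[-14,116,10] → .
    (0,2)@(1, 5): e=[98,4,10] → X
    (1,2)@(3, 5): e=[70,28,14] → X
    (4,2)@(9, 5): e=[-14,100,26] → .
    (0,3)@(1, 7): e=[98,-12,26] → .
    (1,3)@(3, 7): e=[70,12,30] → X
    (4,3)@(9, 7): e=[-14,84,42] → .
    (1,4)@(3, 9): e=[70,-4,46] → .
    (2,4)@(5, 9): e=[42,20,50] → X
    (4,4)@(9, 9): e=[-14,68,58] → .
  covered (14 px):
    . . . . .
    . . X X .
    X X X X .
    . X X X .
    . . X X .
    . . X X .
    . . . X .
    . . . . .
    . . . . .
T1:
  2·area = 18
  edge (2, 16)→(9, 7): d=(7,-9) inclusive
  edge (9, 7)→(4, 16): d=(-5,9) inclusive
  edge (4, 16)→(2, 16): d=(-2,0) inclusive
    (4,3)@(9, 7): e=[0,0,18] → X  [on edge]
    (4,4)@(9, 9): e=[14,-10,14] → .
    (2,6)@(5, 13): e=[6,6,6] → X
    (3,6)@(7, 13): e=[24,-12,6] → .
    (1,7)@(3, 15): e=[2,14,2] → X
    (2,7)@(5, 15): e=[20,-4,2] → .
    (1,8)@(3, 17): e=[16,4,-2] → .
  covered (3 px):
    . . . . .
    . . . . .
    . . . . .
    . . . . X
    . . . . .
    . . . . .
    . . X . .
    . X . . .
    . . . . .
T2:
  2·area = 128  (B↔C swapped to make it positive)
  edge (0, 0)→(8, 0): d=(8,0) inclusive
  edge (8, 0)→(1, 16): d=(-7,16) inclusive
  edge (1, 16)→(0, 0): d=(-1,-16) inclusive
    (0,0)@(1, 1): e=[8,105,15] → X
    (1,0)@(3, 1): e=[8,73,47] → X
    (2,0)@(5, 1): e=[8,41,79] → X
    (3,0)@(7, 1): e=[8,9,111] → X
    (4,0)@(9, 1): e=[8,-23,143] → .
    (0,1)@(1, 3): e=[24,91,13] → X
    (3,1)@(7, 3): e=[24,-5,109] → .
    (0,2)@(1, 5): e=[40,77,11] → X
    (3,2)@(7, 5): e=[40,-19,107] → .
    (0,3)@(1, 7): e=[56,63,9] → X
    (2,3)@(5, 7): e=[56,-1,73] → .
    (0,4)@(1, 9): e=[72,49,7] → X
  covered (18 px):
    X X X X .
    X X X . .
    X X X . .
    X X . . .
    X X . . .
    X X . . .
    X . . . .
    X . . . .
    . . . . .

Z-buffer (winner per pixel, '.' = empty):
  2 2 2 2 .
  2 2 0 0 .
  0 0 0 0 .
  2 0 0 0 1
  2 2 0 0 .
  2 2 0 0 .
  2 . 1 0 .
  2 1 . . .
  . . . . .

Answer: 0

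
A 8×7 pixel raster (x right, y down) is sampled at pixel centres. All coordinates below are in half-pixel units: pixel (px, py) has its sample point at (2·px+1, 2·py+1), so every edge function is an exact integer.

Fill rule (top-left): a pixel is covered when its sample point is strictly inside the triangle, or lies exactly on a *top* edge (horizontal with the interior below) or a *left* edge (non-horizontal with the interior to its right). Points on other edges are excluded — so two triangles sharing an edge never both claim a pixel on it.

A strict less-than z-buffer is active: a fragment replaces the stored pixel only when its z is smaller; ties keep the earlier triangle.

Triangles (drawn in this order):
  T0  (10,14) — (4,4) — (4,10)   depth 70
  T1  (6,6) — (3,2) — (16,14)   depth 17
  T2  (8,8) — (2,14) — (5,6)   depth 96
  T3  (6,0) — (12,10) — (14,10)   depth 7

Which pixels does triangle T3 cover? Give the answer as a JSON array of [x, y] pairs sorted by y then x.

T0:
  2·area = 36  (B↔C swapped to make it positive)
  edge (10, 14)→(4, 10): d=(-6,-4) top-left  bias=+0
  edge (4, 10)→(4, 4): d=(0,-6) top-left  bias=+0
  edge (4, 4)→(10, 14): d=(6,10) right/bottom  bias=-1
    (2,3)@(5, 7): e=[22,6,8] → X
    (3,3)@(7, 7): e=[30,18,-12] → .
    (2,4)@(5, 9): e=[10,6,20] → X
    (3,4)@(7, 9): e=[18,18,0] → .  [on edge]
    (2,5)@(5, 11): e=[-2,6,32] → .
    (3,5)@(7, 11): e=[6,18,12] → X
    (4,5)@(9, 11): e=[14,30,-8] → .
    (3,6)@(7, 13): e=[-6,18,24] → .
    (4,6)@(9, 13): e=[2,30,4] → X
    (5,6)@(11, 13): e=[10,42,-16] → .
  covered (4 px):
    . . . . . . . .
    . . . . . . . .
    . . . . . . . .
    . . X . . . . .
    . . X . . . . .
    . . . X . . . .
    . . . . X . . .
T1:
  2·area = 16
  edge (6, 6)→(3, 2): d=(-3,-4) top-left  bias=+0
  edge (3, 2)→(16, 14): d=(13,12) right/bottom  bias=-1
  edge (16, 14)→(6, 6): d=(-10,-8) top-left  bias=+0
  covered (0 px):
    . . . . . . . .
    . . . . . . . .
    . . . . . . . .
    . . . . . . . .
    . . . . . . . .
    . . . . . . . .
    . . . . . . . .
T2:
  2·area = 30
  edge (8, 8)→(2, 14): d=(-6,6) right/bottom  bias=-1
  edge (2, 14)→(5, 6): d=(3,-8) top-left  bias=+0
  edge (5, 6)→(8, 8): d=(3,2) right/bottom  bias=-1
    (7,0)@(15, 1): e=[0,65,-35] → .  [on edge]
    (6,1)@(13, 3): e=[0,55,-25] → .  [on edge]
    (5,2)@(11, 5): e=[0,45,-15] → .  [on edge]
    (2,3)@(5, 7): e=[24,3,3] → X
    (3,3)@(7, 7): e=[12,19,-1] → .
    (4,3)@(9, 7): e=[0,35,-5] → .  [on edge]
    (2,4)@(5, 9): e=[12,9,9] → X
    (3,4)@(7, 9): e=[0,25,5] → .  [on edge]
    (2,5)@(5, 11): e=[0,15,15] → .  [on edge]
    (1,6)@(3, 13): e=[0,5,25] → .  [on edge]
  covered (2 px):
    . . . . . . . .
    . . . . . . . .
    . . . . . . . .
    . . X . . . . .
    . . X . . . . .
    . . . . . . . .
    . . . . . . . .
T3:
  2·area = 20  (B↔C swapped to make it positive)
  edge (6, 0)→(14, 10): d=(8,10) right/bottom  bias=-1
  edge (14, 10)→(12, 10): d=(-2,0) right/bottom  bias=-1
  edge (12, 10)→(6, 0): d=(-6,-10) top-left  bias=+0
    (4,2)@(9, 5): e=[10,10,0] → X  [on edge]
    (5,2)@(11, 5): e=[-10,10,20] → .
    (4,3)@(9, 7): e=[26,6,-12] → .
    (5,3)@(11, 7): e=[6,6,8] → X
    (6,3)@(13, 7): e=[-14,6,28] → .
    (5,4)@(11, 9): e=[22,2,-4] → .
    (6,4)@(13, 9): e=[2,2,16] → X
    (7,4)@(15, 9): e=[-18,2,36] → .
    (6,5)@(13, 11): e=[18,-2,4] → .
  covered (3 px):
    . . . . . . . .
    . . . . . . . .
    . . . . X . . .
    . . . . . X . .
    . . . . . . X .
    . . . . . . . .
    . . . . . . . .

Answer: [[4,2],[5,3],[6,4]]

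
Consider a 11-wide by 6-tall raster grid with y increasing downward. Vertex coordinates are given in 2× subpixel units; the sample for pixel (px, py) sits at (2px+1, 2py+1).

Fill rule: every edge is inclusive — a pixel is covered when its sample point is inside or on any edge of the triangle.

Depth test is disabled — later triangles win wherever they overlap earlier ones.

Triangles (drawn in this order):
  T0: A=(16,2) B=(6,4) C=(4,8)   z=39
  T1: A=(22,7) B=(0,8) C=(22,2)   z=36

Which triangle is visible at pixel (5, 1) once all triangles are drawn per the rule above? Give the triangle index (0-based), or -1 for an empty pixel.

T0:
  2·area = 36  (B↔C swapped to make it positive)
  edge (16, 2)→(4, 8): d=(-12,6) inclusive
  edge (4, 8)→(6, 4): d=(2,-4) inclusive
  edge (6, 4)→(16, 2): d=(10,-2) inclusive
    (10,0)@(21, 1): e=[-18,54,0] → ·  [on edge]
    (5,1)@(11, 3): e=[18,18,0] → █  [on edge]
    (6,1)@(13, 3): e=[6,26,4] → █
    (7,1)@(15, 3): e=[-6,34,8] → ·
    (0,2)@(1, 5): e=[54,-18,0] → ·  [on edge]
    (3,2)@(7, 5): e=[18,6,12] → █
    (4,2)@(9, 5): e=[6,14,16] → █
    (5,2)@(11, 5): e=[-6,22,20] → ·
    (6,2)@(13, 5): e=[-18,30,24] → ·
    (2,3)@(5, 7): e=[6,2,28] → █
    (3,3)@(7, 7): e=[-6,10,32] → ·
    (4,3)@(9, 7): e=[-18,18,36] → ·
  covered (5 px):
    · · · · · · · · · · ·
    · · · · · █ █ · · · ·
    · · · █ █ · · · · · ·
    · · █ · · · · · · · ·
    · · · · · · · · · · ·
    · · · · · · · · · · ·
T1:
  2·area = 110
  edge (22, 7)→(0, 8): d=(-22,1) inclusive
  edge (0, 8)→(22, 2): d=(22,-6) inclusive
  edge (22, 2)→(22, 7): d=(0,5) inclusive
    (9,1)@(19, 3): e=[91,4,15] → █
    (10,1)@(21, 3): e=[89,16,5] → █
    (5,2)@(11, 5): e=[55,0,55] → █  [on edge]
    (6,2)@(13, 5): e=[53,12,45] → █
    (7,2)@(15, 5): e=[51,24,35] → █
    (8,2)@(17, 5): e=[49,36,25] → █
    (2,3)@(5, 7): e=[17,8,85] → █
    (3,3)@(7, 7): e=[15,20,75] → █
    (4,3)@(9, 7): e=[13,32,65] → █
    (2,4)@(5, 9): e=[-27,52,85] → ·
    (3,4)@(7, 9): e=[-29,64,75] → ·
    (4,4)@(9, 9): e=[-31,76,65] → ·
  covered (17 px):
    · · · · · · · · · · ·
    · · · · · · · · · █ █
    · · · · · █ █ █ █ █ █
    · · █ █ █ █ █ █ █ █ █
    · · · · · · · · · · ·
    · · · · · · · · · · ·

Z-buffer (winner per pixel, '.' = empty):
  . . . . . . . . . . .
  . . . . . 0 0 . . 1 1
  . . . 0 0 1 1 1 1 1 1
  . . 1 1 1 1 1 1 1 1 1
  . . . . . . . . . . .
  . . . . . . . . . . .

Final: 0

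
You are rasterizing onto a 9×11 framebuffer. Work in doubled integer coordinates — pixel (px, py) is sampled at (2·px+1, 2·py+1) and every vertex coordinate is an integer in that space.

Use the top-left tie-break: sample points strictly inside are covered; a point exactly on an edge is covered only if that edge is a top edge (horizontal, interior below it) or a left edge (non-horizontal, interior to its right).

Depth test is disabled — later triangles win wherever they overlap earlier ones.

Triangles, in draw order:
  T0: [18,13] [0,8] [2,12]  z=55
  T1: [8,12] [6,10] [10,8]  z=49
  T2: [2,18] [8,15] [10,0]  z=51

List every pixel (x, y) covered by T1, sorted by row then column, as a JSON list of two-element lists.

T0:
  2·area = 62  (B↔C swapped to make it positive)
  edge (18, 13)→(2, 12): d=(-16,-1) top-left  bias=+0
  edge (2, 12)→(0, 8): d=(-2,-4) top-left  bias=+0
  edge (0, 8)→(18, 13): d=(18,5) right/bottom  bias=-1
    (0,4)@(1, 9): e=[47,2,13] → #
    (1,4)@(3, 9): e=[49,10,3] → #
    (2,4)@(5, 9): e=[51,18,-7] → ·
    (0,5)@(1, 11): e=[15,-2,49] → ·
    (1,5)@(3, 11): e=[17,6,39] → #
    (2,5)@(5, 11): e=[19,14,29] → #
    (3,5)@(7, 11): e=[21,22,19] → #
    (4,5)@(9, 11): e=[23,30,9] → #
    (5,5)@(11, 11): e=[25,38,-1] → ·
    (1,6)@(3, 13): e=[-15,2,75] → ·
    (2,6)@(5, 13): e=[-13,10,65] → ·
    (3,6)@(7, 13): e=[-11,18,55] → ·
  covered (6 px):
    · · · · · · · · ·
    · · · · · · · · ·
    · · · · · · · · ·
    · · · · · · · · ·
    # # · · · · · · ·
    · # # # # · · · ·
    · · · · · · · · ·
    · · · · · · · · ·
    · · · · · · · · ·
    · · · · · · · · ·
    · · · · · · · · ·
T1:
  2·area = 12
  edge (8, 12)→(6, 10): d=(-2,-2) top-left  bias=+0
  edge (6, 10)→(10, 8): d=(4,-2) top-left  bias=+0
  edge (10, 8)→(8, 12): d=(-2,4) right/bottom  bias=-1
    (0,2)@(1, 5): e=[0,-30,42] → ·  [on edge]
    (1,3)@(3, 7): e=[0,-18,30] → ·  [on edge]
    (2,4)@(5, 9): e=[0,-6,18] → ·  [on edge]
    (4,4)@(9, 9): e=[8,2,2] → #
    (5,4)@(11, 9): e=[12,6,-6] → ·
    (3,5)@(7, 11): e=[0,6,6] → #  [on edge]
    (4,5)@(9, 11): e=[4,10,-2] → ·
    (3,6)@(7, 13): e=[-4,14,2] → ·
    (4,6)@(9, 13): e=[0,18,-6] → ·  [on edge]
    (5,7)@(11, 15): e=[0,30,-18] → ·  [on edge]
    (6,8)@(13, 17): e=[0,42,-30] → ·  [on edge]
    (7,9)@(15, 19): e=[0,54,-42] → ·  [on edge]
    (8,10)@(17, 21): e=[0,66,-54] → ·  [on edge]
  covered (2 px):
    · · · · · · · · ·
    · · · · · · · · ·
    · · · · · · · · ·
    · · · · · · · · ·
    · · · · # · · · ·
    · · · # · · · · ·
    · · · · · · · · ·
    · · · · · · · · ·
    · · · · · · · · ·
    · · · · · · · · ·
    · · · · · · · · ·
T2:
  2·area = 84  (B↔C swapped to make it positive)
  edge (2, 18)→(10, 0): d=(8,-18) top-left  bias=+0
  edge (10, 0)→(8, 15): d=(-2,15) right/bottom  bias=-1
  edge (8, 15)→(2, 18): d=(-6,3) right/bottom  bias=-1
    (4,1)@(9, 3): e=[6,9,69] → #
    (5,1)@(11, 3): e=[42,-21,63] → ·
    (4,2)@(9, 5): e=[22,5,57] → #
    (5,2)@(11, 5): e=[58,-25,51] → ·
    (3,3)@(7, 7): e=[2,31,51] → #
    (5,3)@(11, 7): e=[74,-29,39] → ·
    (3,4)@(7, 9): e=[18,27,39] → #
    (4,4)@(9, 9): e=[54,-3,33] → ·
    (3,5)@(7, 11): e=[34,23,27] → #
    (4,5)@(9, 11): e=[70,-7,21] → ·
    (2,6)@(5, 13): e=[14,49,21] → #
    (4,6)@(9, 13): e=[86,-11,9] → ·
  covered (11 px):
    · · · · · · · · ·
    · · · · # · · · ·
    · · · · # · · · ·
    · · · # # · · · ·
    · · · # · · · · ·
    · · · # · · · · ·
    · · # # · · · · ·
    · · # # · · · · ·
    · # · · · · · · ·
    · · · · · · · · ·
    · · · · · · · · ·

Answer: [[4,4],[3,5]]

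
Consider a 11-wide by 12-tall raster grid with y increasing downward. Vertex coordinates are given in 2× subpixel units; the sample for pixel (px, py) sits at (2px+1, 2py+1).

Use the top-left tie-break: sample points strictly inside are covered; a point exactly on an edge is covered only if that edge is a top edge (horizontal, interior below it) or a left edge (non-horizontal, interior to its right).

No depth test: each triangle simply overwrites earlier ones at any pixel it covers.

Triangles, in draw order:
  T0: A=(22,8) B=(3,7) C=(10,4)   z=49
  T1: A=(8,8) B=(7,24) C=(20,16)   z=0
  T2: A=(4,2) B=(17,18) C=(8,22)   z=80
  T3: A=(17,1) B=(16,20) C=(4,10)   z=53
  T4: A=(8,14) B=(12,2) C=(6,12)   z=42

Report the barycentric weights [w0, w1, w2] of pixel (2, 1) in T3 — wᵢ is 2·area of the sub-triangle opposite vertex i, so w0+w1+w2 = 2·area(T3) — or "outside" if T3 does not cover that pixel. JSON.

T0:
  2·area = 64
  edge (22, 8)→(3, 7): d=(-19,-1) top-left  bias=+0
  edge (3, 7)→(10, 4): d=(7,-3) top-left  bias=+0
  edge (10, 4)→(22, 8): d=(12,4) right/bottom  bias=-1
    (0,0)@(1, 1): e=[112,-48,0] → ·  [on edge]
    (8,0)@(17, 1): e=[128,0,-64] → ·  [on edge]
    (3,1)@(7, 3): e=[80,-16,0] → ·  [on edge]
    (4,2)@(9, 5): e=[44,4,16] → #
    (5,2)@(11, 5): e=[46,10,8] → #
    (6,2)@(13, 5): e=[48,16,0] → ·  [on edge]
    (1,3)@(3, 7): e=[0,0,64] → #  [on edge]
    (2,3)@(5, 7): e=[2,6,56] → #
    (3,3)@(7, 7): e=[4,12,48] → #
    (6,3)@(13, 7): e=[10,30,24] → #
    (7,3)@(15, 7): e=[12,36,16] → #
    (8,3)@(17, 7): e=[14,42,8] → #
    (9,3)@(19, 7): e=[16,48,0] → ·  [on edge]
  covered (10 px):
    · · · · · · · · · · ·
    · · · · · · · · · · ·
    · · · · # # · · · · ·
    · # # # # # # # # · ·
    · · · · · · · · · · ·
    · · · · · · · · · · ·
    · · · · · · · · · · ·
    · · · · · · · · · · ·
    · · · · · · · · · · ·
    · · · · · · · · · · ·
    · · · · · · · · · · ·
    · · · · · · · · · · ·
T1:
  2·area = 200  (B↔C swapped to make it positive)
  edge (8, 8)→(20, 16): d=(12,8) right/bottom  bias=-1
  edge (20, 16)→(7, 24): d=(-13,8) right/bottom  bias=-1
  edge (7, 24)→(8, 8): d=(1,-16) top-left  bias=+0
    (4,4)@(9, 9): e=[4,179,17] → #
    (5,4)@(11, 9): e=[-12,163,49] → ·
    (4,5)@(9, 11): e=[28,153,19] → #
    (5,5)@(11, 11): e=[12,137,51] → #
    (6,5)@(13, 11): e=[-4,121,83] → ·
    (4,6)@(9, 13): e=[52,127,21] → #
    (6,6)@(13, 13): e=[20,95,85] → #
    (7,6)@(15, 13): e=[4,79,117] → #
    (8,6)@(17, 13): e=[-12,63,149] → ·
    (4,7)@(9, 15): e=[76,101,23] → #
    (8,7)@(17, 15): e=[12,37,151] → #
    (9,7)@(19, 15): e=[-4,21,183] → ·
  covered (23 px):
    · · · · · · · · · · ·
    · · · · · · · · · · ·
    · · · · · · · · · · ·
    · · · · · · · · · · ·
    · · · · # · · · · · ·
    · · · · # # · · · · ·
    · · · · # # # # · · ·
    · · · · # # # # # · ·
    · · · · # # # # # · ·
    · · · · # # # # · · ·
    · · · · # # · · · · ·
    · · · · · · · · · · ·
T2:
  2·area = 196
  edge (4, 2)→(17, 18): d=(13,16) right/bottom  bias=-1
  edge (17, 18)→(8, 22): d=(-9,4) right/bottom  bias=-1
  edge (8, 22)→(4, 2): d=(-4,-20) top-left  bias=+0
    (2,2)@(5, 5): e=[23,165,8] → #
    (3,2)@(7, 5): e=[-9,157,48] → ·
    (2,3)@(5, 7): e=[49,147,0] → #  [on edge]
    (3,3)@(7, 7): e=[17,139,40] → #
    (4,3)@(9, 7): e=[-15,131,80] → ·
    (2,4)@(5, 9): e=[75,129,-8] → ·
    (3,4)@(7, 9): e=[43,121,32] → #
    (4,4)@(9, 9): e=[11,113,72] → #
    (5,4)@(11, 9): e=[-21,105,112] → ·
    (3,5)@(7, 11): e=[69,103,24] → #
    (5,5)@(11, 11): e=[5,87,104] → #
    (6,5)@(13, 11): e=[-27,79,144] → ·
    (3,8)@(7, 17): e=[147,49,0] → #  [on edge]
  covered (24 px):
    · · · · · · · · · · ·
    · · · · · · · · · · ·
    · · # · · · · · · · ·
    · · # # · · · · · · ·
    · · · # # · · · · · ·
    · · · # # # · · · · ·
    · · · # # # · · · · ·
    · · · # # # # · · · ·
    · · · # # # # # · · ·
    · · · · # # # · · · ·
    · · · · # · · · · · ·
    · · · · · · · · · · ·
T3:
  2·area = 238
  edge (17, 1)→(16, 20): d=(-1,19) right/bottom  bias=-1
  edge (16, 20)→(4, 10): d=(-12,-10) top-left  bias=+0
  edge (4, 10)→(17, 1): d=(13,-9) top-left  bias=+0
    (8,0)@(17, 1): e=[0,238,0] → ·  [on edge]
    (7,1)@(15, 3): e=[36,194,8] → #
    (8,1)@(17, 3): e=[-2,214,26] → ·
    (6,2)@(13, 5): e=[72,150,16] → #
    (8,2)@(17, 5): e=[-4,190,52] → ·
    (4,3)@(9, 7): e=[146,86,6] → #
    (5,3)@(11, 7): e=[108,106,24] → #
    (8,3)@(17, 7): e=[-6,166,78] → ·
    (3,4)@(7, 9): e=[182,42,14] → #
    (8,4)@(17, 9): e=[-8,142,104] → ·
    (3,5)@(7, 11): e=[180,18,40] → #
    (8,5)@(17, 11): e=[-10,118,130] → ·
  covered (27 px):
    · · · · · · · · · · ·
    · · · · · · · # · · ·
    · · · · · · # # · · ·
    · · · · # # # # · · ·
    · · · # # # # # · · ·
    · · · # # # # # · · ·
    · · · · # # # # · · ·
    · · · · · # # # · · ·
    · · · · · · # # · · ·
    · · · · · · · # · · ·
    · · · · · · · · · · ·
    · · · · · · · · · · ·
T4:
  2·area = 32  (B↔C swapped to make it positive)
  edge (8, 14)→(6, 12): d=(-2,-2) top-left  bias=+0
  edge (6, 12)→(12, 2): d=(6,-10) top-left  bias=+0
  edge (12, 2)→(8, 14): d=(-4,12) right/bottom  bias=-1
    (5,2)@(11, 5): e=[24,8,0] → ·  [on edge]
    (0,3)@(1, 7): e=[0,-80,112] → ·  [on edge]
    (4,3)@(9, 7): e=[16,0,16] → #  [on edge]
    (5,3)@(11, 7): e=[20,20,-8] → ·
    (1,4)@(3, 9): e=[0,-48,80] → ·  [on edge]
    (4,4)@(9, 9): e=[12,12,8] → #
    (5,4)@(11, 9): e=[16,32,-16] → ·
    (2,5)@(5, 11): e=[0,-16,48] → ·  [on edge]
    (3,5)@(7, 11): e=[4,4,24] → #
    (4,5)@(9, 11): e=[8,24,0] → ·  [on edge]
    (3,6)@(7, 13): e=[0,16,16] → #  [on edge]
    (4,6)@(9, 13): e=[4,36,-8] → ·
    (4,7)@(9, 15): e=[0,48,-16] → ·  [on edge]
    (1,8)@(3, 17): e=[-16,0,48] → ·  [on edge]
    (3,8)@(7, 17): e=[-8,40,0] → ·  [on edge]
    (5,8)@(11, 17): e=[0,80,-48] → ·  [on edge]
    (6,9)@(13, 19): e=[0,112,-80] → ·  [on edge]
    (7,10)@(15, 21): e=[0,144,-112] → ·  [on edge]
    (2,11)@(5, 23): e=[-24,56,0] → ·  [on edge]
    (8,11)@(17, 23): e=[0,176,-144] → ·  [on edge]
  covered (4 px):
    · · · · · · · · · · ·
    · · · · · · · · · · ·
    · · · · · · · · · · ·
    · · · · # · · · · · ·
    · · · · # · · · · · ·
    · · · # · · · · · · ·
    · · · # · · · · · · ·
    · · · · · · · · · · ·
    · · · · · · · · · · ·
    · · · · · · · · · · ·
    · · · · · · · · · · ·
    · · · · · · · · · · ·

Final: "outside"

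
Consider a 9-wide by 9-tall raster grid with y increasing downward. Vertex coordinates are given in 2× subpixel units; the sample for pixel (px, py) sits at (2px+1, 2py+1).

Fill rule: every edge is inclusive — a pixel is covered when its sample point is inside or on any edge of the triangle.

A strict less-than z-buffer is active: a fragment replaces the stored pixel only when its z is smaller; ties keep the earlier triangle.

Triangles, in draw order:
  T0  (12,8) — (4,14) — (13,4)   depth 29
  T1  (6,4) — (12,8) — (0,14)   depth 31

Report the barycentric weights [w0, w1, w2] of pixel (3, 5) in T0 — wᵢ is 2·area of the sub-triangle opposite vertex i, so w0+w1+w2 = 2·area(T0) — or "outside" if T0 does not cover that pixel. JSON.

T0:
  2·area = 26
  edge (12, 8)→(4, 14): d=(-8,6) inclusive
  edge (4, 14)→(13, 4): d=(9,-10) inclusive
  edge (13, 4)→(12, 8): d=(-1,4) inclusive
    (5,3)@(11, 7): e=[14,7,5] → █
    (6,3)@(13, 7): e=[2,27,-3] → ·
    (4,4)@(9, 9): e=[10,5,11] → █
    (5,4)@(11, 9): e=[-2,25,3] → ·
    (3,5)@(7, 11): e=[6,3,17] → █
    (4,5)@(9, 11): e=[-6,23,9] → ·
    (2,6)@(5, 13): e=[2,1,23] → █
    (3,6)@(7, 13): e=[-10,21,15] → ·
    (2,7)@(5, 15): e=[-14,19,21] → ·
  covered (4 px):
    · · · · · · · · ·
    · · · · · · · · ·
    · · · · · · · · ·
    · · · · · █ · · ·
    · · · · █ · · · ·
    · · · █ · · · · ·
    · · █ · · · · · ·
    · · · · · · · · ·
    · · · · · · · · ·
T1:
  2·area = 84
  edge (6, 4)→(12, 8): d=(6,4) inclusive
  edge (12, 8)→(0, 14): d=(-12,6) inclusive
  edge (0, 14)→(6, 4): d=(6,-10) inclusive
    (3,2)@(7, 5): e=[2,66,16] → █
    (4,2)@(9, 5): e=[-6,54,36] → ·
    (2,3)@(5, 7): e=[22,54,8] → █
    (4,3)@(9, 7): e=[6,30,48] → █
    (5,3)@(11, 7): e=[-2,18,68] → ·
    (1,4)@(3, 9): e=[42,42,0] → █  [on edge]
    (5,4)@(11, 9): e=[10,-6,80] → ·
    (1,5)@(3, 11): e=[54,18,12] → █
    (3,5)@(7, 11): e=[38,-6,52] → ·
    (4,5)@(9, 11): e=[30,-18,72] → ·
    (0,6)@(1, 13): e=[74,6,4] → █
    (1,6)@(3, 13): e=[66,-6,24] → ·
  covered (11 px):
    · · · · · · · · ·
    · · · · · · · · ·
    · · · █ · · · · ·
    · · █ █ █ · · · ·
    · █ █ █ █ · · · ·
    · █ █ · · · · · ·
    █ · · · · · · · ·
    · · · · · · · · ·
    · · · · · · · · ·

Answer: [3,17,6]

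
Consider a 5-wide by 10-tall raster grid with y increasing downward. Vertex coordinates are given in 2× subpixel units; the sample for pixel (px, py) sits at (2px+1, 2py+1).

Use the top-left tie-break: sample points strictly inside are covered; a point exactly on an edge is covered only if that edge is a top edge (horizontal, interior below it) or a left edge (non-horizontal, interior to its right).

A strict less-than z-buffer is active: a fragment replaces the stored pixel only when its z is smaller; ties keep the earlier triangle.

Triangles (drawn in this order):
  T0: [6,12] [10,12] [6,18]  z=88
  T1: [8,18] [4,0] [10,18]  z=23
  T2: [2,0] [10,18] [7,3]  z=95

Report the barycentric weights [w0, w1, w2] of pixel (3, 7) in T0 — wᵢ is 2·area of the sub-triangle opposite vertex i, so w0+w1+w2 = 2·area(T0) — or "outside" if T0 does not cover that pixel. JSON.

T0:
  2·area = 24
  edge (6, 12)→(10, 12): d=(4,0) top-left  bias=+0
  edge (10, 12)→(6, 18): d=(-4,6) right/bottom  bias=-1
  edge (6, 18)→(6, 12): d=(0,-6) top-left  bias=+0
    (3,6)@(7, 13): e=[4,14,6] → █
    (4,6)@(9, 13): e=[4,2,18] → █
    (3,7)@(7, 15): e=[12,6,6] → █
    (4,7)@(9, 15): e=[12,-6,18] → ·
    (3,8)@(7, 17): e=[20,-2,6] → ·
  covered (3 px):
    · · · · ·
    · · · · ·
    · · · · ·
    · · · · ·
    · · · · ·
    · · · · ·
    · · · █ █
    · · · █ ·
    · · · · ·
    · · · · ·
T1:
  2·area = 36
  edge (8, 18)→(4, 0): d=(-4,-18) top-left  bias=+0
  edge (4, 0)→(10, 18): d=(6,18) right/bottom  bias=-1
  edge (10, 18)→(8, 18): d=(-2,0) right/bottom  bias=-1
    (2,1)@(5, 3): e=[6,0,30] → ·  [on edge]
    (3,4)@(7, 9): e=[18,0,18] → ·  [on edge]
    (3,5)@(7, 11): e=[10,12,14] → █
    (4,5)@(9, 11): e=[46,-24,14] → ·
    (3,6)@(7, 13): e=[2,24,10] → █
    (4,6)@(9, 13): e=[38,-12,10] → ·
    (3,7)@(7, 15): e=[-6,36,6] → ·
    (4,7)@(9, 15): e=[30,0,6] → ·  [on edge]
    (4,8)@(9, 17): e=[22,12,2] → █
    (4,9)@(9, 19): e=[14,24,-2] → ·
  covered (3 px):
    · · · · ·
    · · · · ·
    · · · · ·
    · · · · ·
    · · · · ·
    · · · █ ·
    · · · █ ·
    · · · · ·
    · · · · █
    · · · · ·
T2:
  2·area = 66  (B↔C swapped to make it positive)
  edge (2, 0)→(7, 3): d=(5,3) right/bottom  bias=-1
  edge (7, 3)→(10, 18): d=(3,15) right/bottom  bias=-1
  edge (10, 18)→(2, 0): d=(-8,-18) top-left  bias=+0
    (1,0)@(3, 1): e=[2,54,10] → █
    (2,0)@(5, 1): e=[-4,24,46] → ·
    (1,1)@(3, 3): e=[12,60,-6] → ·
    (2,1)@(5, 3): e=[6,30,30] → █
    (3,1)@(7, 3): e=[0,0,66] → ·  [on edge]
    (2,2)@(5, 5): e=[16,36,14] → █
    (3,2)@(7, 5): e=[10,6,50] → █
    (4,2)@(9, 5): e=[4,-24,86] → ·
    (2,3)@(5, 7): e=[26,42,-2] → ·
    (3,3)@(7, 7): e=[20,12,34] → █
    (4,3)@(9, 7): e=[14,-18,70] → ·
    (3,4)@(7, 9): e=[30,18,18] → █
    (4,6)@(9, 13): e=[44,0,22] → ·  [on edge]
  covered (8 px):
    · █ · · ·
    · · █ · ·
    · · █ █ ·
    · · · █ ·
    · · · █ ·
    · · · █ ·
    · · · · ·
    · · · · █
    · · · · ·
    · · · · ·

Answer: [6,6,12]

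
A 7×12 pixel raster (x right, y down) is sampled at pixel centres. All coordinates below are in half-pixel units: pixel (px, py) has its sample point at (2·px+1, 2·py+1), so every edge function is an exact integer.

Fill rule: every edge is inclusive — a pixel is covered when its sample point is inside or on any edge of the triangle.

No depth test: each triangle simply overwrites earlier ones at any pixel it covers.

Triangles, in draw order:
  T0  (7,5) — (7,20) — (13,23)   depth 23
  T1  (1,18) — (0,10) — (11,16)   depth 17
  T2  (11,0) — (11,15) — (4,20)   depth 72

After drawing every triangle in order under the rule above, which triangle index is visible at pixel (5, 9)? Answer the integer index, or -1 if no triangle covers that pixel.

T0:
  2·area = 90  (B↔C swapped to make it positive)
  edge (7, 5)→(13, 23): d=(6,18) inclusive
  edge (13, 23)→(7, 20): d=(-6,-3) inclusive
  edge (7, 20)→(7, 5): d=(0,-15) inclusive
    (3,0)@(7, 1): e=[-24,114,0] → ·  [on edge]
    (3,1)@(7, 3): e=[-12,102,0] → ·  [on edge]
    (3,2)@(7, 5): e=[0,90,0] → █  [on edge]
    (4,2)@(9, 5): e=[-36,96,30] → ·
    (3,3)@(7, 7): e=[12,78,0] → █  [on edge]
    (4,3)@(9, 7): e=[-24,84,30] → ·
    (3,4)@(7, 9): e=[24,66,0] → █  [on edge]
    (4,4)@(9, 9): e=[-12,72,30] → ·
    (3,5)@(7, 11): e=[36,54,0] → █  [on edge]
    (4,5)@(9, 11): e=[0,60,30] → █  [on edge]
    (5,5)@(11, 11): e=[-36,66,60] → ·
    (3,6)@(7, 13): e=[48,42,0] → █  [on edge]
    (3,7)@(7, 15): e=[60,30,0] → █  [on edge]
    (0,8)@(1, 17): e=[180,0,-90] → ·  [on edge]
    (3,8)@(7, 17): e=[72,18,0] → █  [on edge]
    (5,8)@(11, 17): e=[0,30,60] → █  [on edge]
    (2,9)@(5, 19): e=[120,0,-30] → ·  [on edge]
    (3,9)@(7, 19): e=[84,6,0] → █  [on edge]
    (3,10)@(7, 21): e=[96,-6,0] → ·  [on edge]
    (4,10)@(9, 21): e=[60,0,30] → █  [on edge]
    (3,11)@(7, 23): e=[108,-18,0] → ·  [on edge]
    (6,11)@(13, 23): e=[0,0,90] → █  [on edge]
  covered (18 px):
    · · · · · · ·
    · · · · · · ·
    · · · █ · · ·
    · · · █ · · ·
    · · · █ · · ·
    · · · █ █ · ·
    · · · █ █ · ·
    · · · █ █ · ·
    · · · █ █ █ ·
    · · · █ █ █ ·
    · · · · █ █ ·
    · · · · · · █
T1:
  2·area = 82
  edge (1, 18)→(0, 10): d=(-1,-8) inclusive
  edge (0, 10)→(11, 16): d=(11,6) inclusive
  edge (11, 16)→(1, 18): d=(-10,2) inclusive
    (0,5)@(1, 11): e=[7,5,70] → █
    (1,5)@(3, 11): e=[23,-7,66] → ·
    (0,6)@(1, 13): e=[5,27,50] → █
    (1,6)@(3, 13): e=[21,15,46] → █
    (2,6)@(5, 13): e=[37,3,42] → █
    (3,6)@(7, 13): e=[53,-9,38] → ·
    (0,7)@(1, 15): e=[3,49,30] → █
    (3,7)@(7, 15): e=[51,13,18] → █
    (4,7)@(9, 15): e=[67,1,14] → █
    (5,7)@(11, 15): e=[83,-11,10] → ·
    (0,8)@(1, 17): e=[1,71,10] → █
    (3,8)@(7, 17): e=[49,35,-2] → ·
  covered (12 px):
    · · · · · · ·
    · · · · · · ·
    · · · · · · ·
    · · · · · · ·
    · · · · · · ·
    █ · · · · · ·
    █ █ █ · · · ·
    █ █ █ █ █ · ·
    █ █ █ · · · ·
    · · · · · · ·
    · · · · · · ·
    · · · · · · ·
T2:
  2·area = 105
  edge (11, 0)→(11, 15): d=(0,15) inclusive
  edge (11, 15)→(4, 20): d=(-7,5) inclusive
  edge (4, 20)→(11, 0): d=(7,-20) inclusive
    (5,0)@(11, 1): e=[0,98,7] → █  [on edge]
    (6,0)@(13, 1): e=[-30,88,47] → ·
    (5,1)@(11, 3): e=[0,84,21] → █  [on edge]
    (6,1)@(13, 3): e=[-30,74,61] → ·
    (5,2)@(11, 5): e=[0,70,35] → █  [on edge]
    (6,2)@(13, 5): e=[-30,60,75] → ·
    (4,3)@(9, 7): e=[30,66,9] → █
    (5,3)@(11, 7): e=[0,56,49] → █  [on edge]
    (6,3)@(13, 7): e=[-30,46,89] → ·
    (4,4)@(9, 9): e=[30,52,23] → █
    (5,4)@(11, 9): e=[0,42,63] → █  [on edge]
    (6,4)@(13, 9): e=[-30,32,103] → ·
    (5,5)@(11, 11): e=[0,28,77] → █  [on edge]
    (5,6)@(11, 13): e=[0,14,91] → █  [on edge]
    (5,7)@(11, 15): e=[0,0,105] → █  [on edge]
    (5,8)@(11, 17): e=[0,-14,119] → ·  [on edge]
    (5,9)@(11, 19): e=[0,-28,133] → ·  [on edge]
    (5,10)@(11, 21): e=[0,-42,147] → ·  [on edge]
    (5,11)@(11, 23): e=[0,-56,161] → ·  [on edge]
  covered (17 px):
    · · · · · █ ·
    · · · · · █ ·
    · · · · · █ ·
    · · · · █ █ ·
    · · · · █ █ ·
    · · · · █ █ ·
    · · · █ █ █ ·
    · · · █ █ █ ·
    · · · █ · · ·
    · · █ · · · ·
    · · · · · · ·
    · · · · · · ·

Z-buffer (winner per pixel, '.' = empty):
  . . . . . 2 .
  . . . . . 2 .
  . . . 0 . 2 .
  . . . 0 2 2 .
  . . . 0 2 2 .
  1 . . 0 2 2 .
  1 1 1 2 2 2 .
  1 1 1 2 2 2 .
  1 1 1 2 0 0 .
  . . 2 0 0 0 .
  . . . . 0 0 .
  . . . . . . 0

Final: 0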